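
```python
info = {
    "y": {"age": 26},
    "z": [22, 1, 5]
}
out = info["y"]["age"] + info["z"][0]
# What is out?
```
Trace:
  info={'y': {'age': 26}, 'z': [22, 1, 5]}
  info={'y': {'age': 26}, 'z': [22, 1, 5]}, out=48

Final answer: 48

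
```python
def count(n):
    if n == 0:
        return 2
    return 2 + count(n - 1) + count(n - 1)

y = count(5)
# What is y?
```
Call trace (a repeated sub-call is expanded the first time; later identical calls just restate its return value):
count(n=5)
  count(n=4)
    count(n=3)
      count(n=2)
        count(n=1)
          count(n=0)
          -> return 2
          count(n=0)
          -> return 2
        -> return 6
        count(n=1) -> return 6  (same call as traced above)
      -> return 14
      count(n=2) -> return 14  (same call as traced above)
    -> return 30
    count(n=3) -> return 30  (same call as traced above)
  -> return 62
  count(n=4) -> return 62  (same call as traced above)
-> return 126

Final answer: 126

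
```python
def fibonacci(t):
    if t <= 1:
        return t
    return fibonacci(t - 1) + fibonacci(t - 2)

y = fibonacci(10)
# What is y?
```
Call trace (a repeated sub-call is expanded the first time; later identical calls just restate its return value):
fibonacci(t=10)
  fibonacci(t=9)
    fibonacci(t=8)
      fibonacci(t=7)
        fibonacci(t=6)
          fibonacci(t=5)
            fibonacci(t=4)
              fibonacci(t=3)
                fibonacci(t=2)
                  fibonacci(t=1)
                  -> return 1
                  fibonacci(t=0)
                  -> return 0
                -> return 1
                fibonacci(t=1)
                -> return 1
              -> return 2
              fibonacci(t=2) -> return 1  (same call as traced above)
            -> return 3
            fibonacci(t=3) -> return 2  (same call as traced above)
          -> return 5
          fibonacci(t=4) -> return 3  (same call as traced above)
        -> return 8
        fibonacci(t=5) -> return 5  (same call as traced above)
      -> return 13
      fibonacci(t=6) -> return 8  (same call as traced above)
    -> return 21
    fibonacci(t=7) -> return 13  (same call as traced above)
  -> return 34
  fibonacci(t=8) -> return 21  (same call as traced above)
-> return 55

Final answer: 55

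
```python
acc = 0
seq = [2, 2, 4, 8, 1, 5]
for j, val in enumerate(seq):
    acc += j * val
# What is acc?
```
Trace:
  acc=0
  acc=0, j=0, val=2
  acc=2, j=1, val=2
  acc=10, j=2, val=4
  acc=34, j=3, val=8
  acc=38, j=4, val=1
  acc=63, j=5, val=5

Final answer: 63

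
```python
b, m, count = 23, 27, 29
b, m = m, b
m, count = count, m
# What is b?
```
Trace:
  b=23, m=27, count=29
  b=27, m=23, count=29
  b=27, m=29, count=23

Final answer: 27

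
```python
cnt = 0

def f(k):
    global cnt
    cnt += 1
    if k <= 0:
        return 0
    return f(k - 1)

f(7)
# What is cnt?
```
Call trace:
f(k=7)
  f(k=6)
    f(k=5)
      f(k=4)
        f(k=3)
          f(k=2)
            f(k=1)
              f(k=0)
              -> return 0
            -> return 0
          -> return 0
        -> return 0
      -> return 0
    -> return 0
  -> return 0
-> return 0

cnt is incremented once per call. f is entered once for each k = 7, 6, 5, 4, 3, 2, 1, 0 (the k <= 0 call returns without recursing), i.e. 7 + 1 calls.
cnt = 8

Final answer: 8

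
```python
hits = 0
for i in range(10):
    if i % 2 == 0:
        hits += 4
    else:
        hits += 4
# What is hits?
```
Trace:
  hits=0
  hits=4, i=0
  hits=8, i=1
  hits=12, i=2
  hits=16, i=3
  hits=20, i=4
  hits=24, i=5
  hits=28, i=6
  hits=32, i=7
  hits=36, i=8
  hits=40, i=9

Final answer: 40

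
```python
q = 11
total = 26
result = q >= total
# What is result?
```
Trace:
  q=11
  q=11, total=26
  q=11, total=26, result=False

Final answer: False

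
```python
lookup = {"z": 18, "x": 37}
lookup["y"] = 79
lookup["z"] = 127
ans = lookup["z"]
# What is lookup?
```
Trace:
  lookup={'z': 18, 'x': 37}
  lookup={'z': 18, 'x': 37, 'y': 79}
  lookup={'z': 127, 'x': 37, 'y': 79}
  lookup={'z': 127, 'x': 37, 'y': 79}, ans=127

Final answer: {'z': 127, 'x': 37, 'y': 79}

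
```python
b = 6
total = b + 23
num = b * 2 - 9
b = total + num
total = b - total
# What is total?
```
Trace:
  b=6
  b=6, total=29
  b=6, total=29, num=3
  b=32, total=29, num=3
  b=32, total=3, num=3

Final answer: 3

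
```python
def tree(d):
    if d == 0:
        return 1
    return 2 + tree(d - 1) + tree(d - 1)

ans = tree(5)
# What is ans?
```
Call trace (a repeated sub-call is expanded the first time; later identical calls just restate its return value):
tree(d=5)
  tree(d=4)
    tree(d=3)
      tree(d=2)
        tree(d=1)
          tree(d=0)
          -> return 1
          tree(d=0)
          -> return 1
        -> return 4
        tree(d=1) -> return 4  (same call as traced above)
      -> return 10
      tree(d=2) -> return 10  (same call as traced above)
    -> return 22
    tree(d=3) -> return 22  (same call as traced above)
  -> return 46
  tree(d=4) -> return 46  (same call as traced above)
-> return 94

Final answer: 94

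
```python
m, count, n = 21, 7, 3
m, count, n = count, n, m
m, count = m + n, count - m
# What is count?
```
Trace:
  m=21, count=7, n=3
  m=7, count=3, n=21
  m=28, count=-4, n=21

Final answer: -4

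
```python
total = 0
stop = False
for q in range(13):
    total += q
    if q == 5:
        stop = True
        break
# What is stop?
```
Trace:
  total=0
  total=0, stop=False
  total=0, stop=False, q=0
  total=1, stop=False, q=1
  total=3, stop=False, q=2
  total=6, stop=False, q=3
  total=10, stop=False, q=4
  total=15, stop=True, q=5

Final answer: True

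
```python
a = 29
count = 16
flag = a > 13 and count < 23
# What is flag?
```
Trace:
  a=29
  a=29, count=16
  a=29, count=16, flag=True

Final answer: True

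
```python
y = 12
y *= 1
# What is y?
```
Trace:
  y=12
  y=12

Final answer: 12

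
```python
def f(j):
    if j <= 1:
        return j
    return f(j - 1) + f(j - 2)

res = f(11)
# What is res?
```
Call trace (a repeated sub-call is expanded the first time; later identical calls just restate its return value):
f(j=11)
  f(j=10)
    f(j=9)
      f(j=8)
        f(j=7)
          f(j=6)
            f(j=5)
              f(j=4)
                f(j=3)
                  f(j=2)
                    f(j=1)
                    -> return 1
                    f(j=0)
                    -> return 0
                  -> return 1
                  f(j=1)
                  -> return 1
                -> return 2
                f(j=2) -> return 1  (same call as traced above)
              -> return 3
              f(j=3) -> return 2  (same call as traced above)
            -> return 5
            f(j=4) -> return 3  (same call as traced above)
          -> return 8
          f(j=5) -> return 5  (same call as traced above)
        -> return 13
        f(j=6) -> return 8  (same call as traced above)
      -> return 21
      f(j=7) -> return 13  (same call as traced above)
    -> return 34
    f(j=8) -> return 21  (same call as traced above)
  -> return 55
  f(j=9) -> return 34  (same call as traced above)
-> return 89

Final answer: 89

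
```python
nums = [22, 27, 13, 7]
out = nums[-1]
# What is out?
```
Trace:
  nums=[22, 27, 13, 7]
  nums=[22, 27, 13, 7], out=7

Final answer: 7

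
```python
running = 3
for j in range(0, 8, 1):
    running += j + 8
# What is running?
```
Trace:
  running=3
  running=11, j=0
  running=20, j=1
  running=30, j=2
  running=41, j=3
  running=53, j=4
  running=66, j=5
  running=80, j=6
  running=95, j=7

Final answer: 95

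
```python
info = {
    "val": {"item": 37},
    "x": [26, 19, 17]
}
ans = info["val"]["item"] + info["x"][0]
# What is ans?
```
Trace:
  info={'val': {'item': 37}, 'x': [26, 19, 17]}
  info={'val': {'item': 37}, 'x': [26, 19, 17]}, ans=63

Final answer: 63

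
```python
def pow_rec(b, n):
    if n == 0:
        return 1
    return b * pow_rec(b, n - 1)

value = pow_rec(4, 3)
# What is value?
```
Call trace:
pow_rec(b=4, n=3)
  pow_rec(b=4, n=2)
    pow_rec(b=4, n=1)
      pow_rec(b=4, n=0)
      -> return 1
    -> return 4
  -> return 16
-> return 64

Final answer: 64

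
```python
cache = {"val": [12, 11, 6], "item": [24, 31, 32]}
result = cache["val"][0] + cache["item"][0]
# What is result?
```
Trace:
  cache={'val': [12, 11, 6], 'item': [24, 31, 32]}
  cache={'val': [12, 11, 6], 'item': [24, 31, 32]}, result=36

Final answer: 36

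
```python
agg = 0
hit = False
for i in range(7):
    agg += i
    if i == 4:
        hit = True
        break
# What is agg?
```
Trace:
  agg=0
  agg=0, hit=False
  agg=0, hit=False, i=0
  agg=1, hit=False, i=1
  agg=3, hit=False, i=2
  agg=6, hit=False, i=3
  agg=10, hit=True, i=4

Final answer: 10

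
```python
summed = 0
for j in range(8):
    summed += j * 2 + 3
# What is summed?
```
Trace:
  summed=0
  summed=3, j=0
  summed=8, j=1
  summed=15, j=2
  summed=24, j=3
  summed=35, j=4
  summed=48, j=5
  summed=63, j=6
  summed=80, j=7

Final answer: 80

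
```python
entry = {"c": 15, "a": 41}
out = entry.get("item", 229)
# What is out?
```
Trace:
  entry={'c': 15, 'a': 41}
  entry={'c': 15, 'a': 41}, out=229

Final answer: 229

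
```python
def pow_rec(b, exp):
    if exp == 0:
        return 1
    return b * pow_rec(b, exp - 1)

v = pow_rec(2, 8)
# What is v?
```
Call trace:
pow_rec(b=2, exp=8)
  pow_rec(b=2, exp=7)
    pow_rec(b=2, exp=6)
      pow_rec(b=2, exp=5)
        pow_rec(b=2, exp=4)
          pow_rec(b=2, exp=3)
            pow_rec(b=2, exp=2)
              pow_rec(b=2, exp=1)
                pow_rec(b=2, exp=0)
                -> return 1
              -> return 2
            -> return 4
          -> return 8
        -> return 16
      -> return 32
    -> return 64
  -> return 128
-> return 256

Final answer: 256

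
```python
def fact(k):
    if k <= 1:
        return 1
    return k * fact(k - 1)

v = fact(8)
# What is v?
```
Call trace:
fact(k=8)
  fact(k=7)
    fact(k=6)
      fact(k=5)
        fact(k=4)
          fact(k=3)
            fact(k=2)
              fact(k=1)
              -> return 1
            -> return 2
          -> return 6
        -> return 24
      -> return 120
    -> return 720
  -> return 5040
-> return 40320

Final answer: 40320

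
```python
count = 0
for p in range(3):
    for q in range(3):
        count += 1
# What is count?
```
Trace:
  count=0
  count=1, p=0, q=0
  count=2, p=0, q=1
  count=3, p=0, q=2
  count=4, p=1, q=0
  count=5, p=1, q=1
  count=6, p=1, q=2
  count=7, p=2, q=0
  count=8, p=2, q=1
  count=9, p=2, q=2

Final answer: 9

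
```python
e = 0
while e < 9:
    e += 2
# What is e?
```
Trace:
  e=0
  e=2
  e=4
  e=6
  e=8
  e=10

Final answer: 10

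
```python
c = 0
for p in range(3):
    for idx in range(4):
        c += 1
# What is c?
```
Trace:
  c=0
  c=1, p=0, idx=0
  c=2, p=0, idx=1
  c=3, p=0, idx=2
  c=4, p=0, idx=3
  c=5, p=1, idx=0
  c=6, p=1, idx=1
  c=7, p=1, idx=2
  c=8, p=1, idx=3
  c=9, p=2, idx=0
  c=10, p=2, idx=1
  c=11, p=2, idx=2
  c=12, p=2, idx=3

Final answer: 12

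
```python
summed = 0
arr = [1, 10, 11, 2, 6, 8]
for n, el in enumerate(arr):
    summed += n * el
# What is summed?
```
Trace:
  summed=0
  summed=0, n=0, el=1
  summed=10, n=1, el=10
  summed=32, n=2, el=11
  summed=38, n=3, el=2
  summed=62, n=4, el=6
  summed=102, n=5, el=8

Final answer: 102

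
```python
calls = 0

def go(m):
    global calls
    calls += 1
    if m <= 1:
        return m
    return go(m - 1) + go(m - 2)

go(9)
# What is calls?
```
Call trace (a repeated sub-call is expanded the first time; later identical calls just restate its return value):
go(m=9)
  go(m=8)
    go(m=7)
      go(m=6)
        go(m=5)
          go(m=4)
            go(m=3)
              go(m=2)
                go(m=1)
                -> return 1
                go(m=0)
                -> return 0
              -> return 1
              go(m=1)
              -> return 1
            -> return 2
            go(m=2) -> return 1  (same call as traced above)
          -> return 3
          go(m=3) -> return 2  (same call as traced above)
        -> return 5
        go(m=4) -> return 3  (same call as traced above)
      -> return 8
      go(m=5) -> return 5  (same call as traced above)
    -> return 13
    go(m=6) -> return 8  (same call as traced above)
  -> return 21
  go(m=7) -> return 13  (same call as traced above)
-> return 34

calls is incremented once per call, so count the calls in each subtree. Let C(m) = number of calls made by go(m).
C(0) = C(1) = 1 (base case, no recursion); C(m) = 1 + C(m - 1) + C(m - 2) otherwise.
C(2) = 1 + C(1) + C(0) = 1 + 1 + 1 = 3
C(3) = 1 + C(2) + C(1) = 1 + 3 + 1 = 5
C(4) = 1 + C(3) + C(2) = 1 + 5 + 3 = 9
C(5) = 1 + C(4) + C(3) = 1 + 9 + 5 = 15
C(6) = 1 + C(5) + C(4) = 1 + 15 + 9 = 25
C(7) = 1 + C(6) + C(5) = 1 + 25 + 15 = 41
C(8) = 1 + C(7) + C(6) = 1 + 41 + 25 = 67
C(9) = 1 + C(8) + C(7) = 1 + 67 + 41 = 109
calls = C(9) = 109

Final answer: 109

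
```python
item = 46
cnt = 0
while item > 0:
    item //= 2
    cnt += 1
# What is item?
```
Trace:
  item=46
  item=46, cnt=0
  item=23, cnt=1
  item=11, cnt=2
  item=5, cnt=3
  item=2, cnt=4
  item=1, cnt=5
  item=0, cnt=6

Final answer: 0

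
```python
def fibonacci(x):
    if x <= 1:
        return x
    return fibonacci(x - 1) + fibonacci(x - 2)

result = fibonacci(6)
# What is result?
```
Call trace (a repeated sub-call is expanded the first time; later identical calls just restate its return value):
fibonacci(x=6)
  fibonacci(x=5)
    fibonacci(x=4)
      fibonacci(x=3)
        fibonacci(x=2)
          fibonacci(x=1)
          -> return 1
          fibonacci(x=0)
          -> return 0
        -> return 1
        fibonacci(x=1)
        -> return 1
      -> return 2
      fibonacci(x=2) -> return 1  (same call as traced above)
    -> return 3
    fibonacci(x=3) -> return 2  (same call as traced above)
  -> return 5
  fibonacci(x=4) -> return 3  (same call as traced above)
-> return 8

Final answer: 8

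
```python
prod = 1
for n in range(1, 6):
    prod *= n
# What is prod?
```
Trace:
  prod=1
  prod=1, n=1
  prod=2, n=2
  prod=6, n=3
  prod=24, n=4
  prod=120, n=5

Final answer: 120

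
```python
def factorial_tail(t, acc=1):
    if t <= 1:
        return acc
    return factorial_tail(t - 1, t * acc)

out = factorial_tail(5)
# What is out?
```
Call trace:
factorial_tail(t=5, acc=1)
  factorial_tail(t=4, acc=5)
    factorial_tail(t=3, acc=20)
      factorial_tail(t=2, acc=60)
        factorial_tail(t=1, acc=120)
        -> return 120
      -> return 120
    -> return 120
  -> return 120
-> return 120

Final answer: 120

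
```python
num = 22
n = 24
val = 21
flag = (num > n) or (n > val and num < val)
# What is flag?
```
Trace:
  num=22
  num=22, n=24
  num=22, n=24, val=21
  num=22, n=24, val=21, flag=False

Final answer: False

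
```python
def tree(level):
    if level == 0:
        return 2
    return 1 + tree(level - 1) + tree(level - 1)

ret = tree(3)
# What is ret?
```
Call trace (a repeated sub-call is expanded the first time; later identical calls just restate its return value):
tree(level=3)
  tree(level=2)
    tree(level=1)
      tree(level=0)
      -> return 2
      tree(level=0)
      -> return 2
    -> return 5
    tree(level=1) -> return 5  (same call as traced above)
  -> return 11
  tree(level=2) -> return 11  (same call as traced above)
-> return 23

Final answer: 23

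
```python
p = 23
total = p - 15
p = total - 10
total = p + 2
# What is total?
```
Trace:
  p=23
  p=23, total=8
  p=-2, total=8
  p=-2, total=0

Final answer: 0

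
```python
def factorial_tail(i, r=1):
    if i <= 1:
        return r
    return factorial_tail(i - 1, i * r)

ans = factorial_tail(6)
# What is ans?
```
Call trace:
factorial_tail(i=6, r=1)
  factorial_tail(i=5, r=6)
    factorial_tail(i=4, r=30)
      factorial_tail(i=3, r=120)
        factorial_tail(i=2, r=360)
          factorial_tail(i=1, r=720)
          -> return 720
        -> return 720
      -> return 720
    -> return 720
  -> return 720
-> return 720

Final answer: 720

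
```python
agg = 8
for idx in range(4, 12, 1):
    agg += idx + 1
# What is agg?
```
Trace:
  agg=8
  agg=13, idx=4
  agg=19, idx=5
  agg=26, idx=6
  agg=34, idx=7
  agg=43, idx=8
  agg=53, idx=9
  agg=64, idx=10
  agg=76, idx=11

Final answer: 76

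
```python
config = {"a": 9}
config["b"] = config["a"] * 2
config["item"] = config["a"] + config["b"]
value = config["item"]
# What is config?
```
Trace:
  config={'a': 9}
  config={'a': 9, 'b': 18}
  config={'a': 9, 'b': 18, 'item': 27}
  config={'a': 9, 'b': 18, 'item': 27}, value=27

Final answer: {'a': 9, 'b': 18, 'item': 27}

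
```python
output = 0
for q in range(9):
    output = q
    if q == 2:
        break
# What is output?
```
Trace:
  output=0
  output=0, q=0
  output=1, q=1
  output=2, q=2

Final answer: 2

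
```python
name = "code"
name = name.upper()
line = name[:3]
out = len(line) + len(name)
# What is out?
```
Trace:
  name='code'
  name='CODE'
  name='CODE', line='COD'
  name='CODE', line='COD', out=7

Final answer: 7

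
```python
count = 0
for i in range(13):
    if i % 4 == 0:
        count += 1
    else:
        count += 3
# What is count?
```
Trace:
  count=0
  count=1, i=0
  count=4, i=1
  count=7, i=2
  count=10, i=3
  count=11, i=4
  count=14, i=5
  count=17, i=6
  count=20, i=7
  count=21, i=8
  count=24, i=9
  count=27, i=10
  count=30, i=11
  count=31, i=12

Final answer: 31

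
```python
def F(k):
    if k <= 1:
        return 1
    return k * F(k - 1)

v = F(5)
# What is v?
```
Call trace:
F(k=5)
  F(k=4)
    F(k=3)
      F(k=2)
        F(k=1)
        -> return 1
      -> return 2
    -> return 6
  -> return 24
-> return 120

Final answer: 120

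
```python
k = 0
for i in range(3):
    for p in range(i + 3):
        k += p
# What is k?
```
Trace:
  k=0
  k=0, i=0, p=0
  k=1, i=0, p=1
  k=3, i=0, p=2
  k=3, i=1, p=0
  k=4, i=1, p=1
  k=6, i=1, p=2
  k=9, i=1, p=3
  k=9, i=2, p=0
  k=10, i=2, p=1
  k=12, i=2, p=2
  k=15, i=2, p=3
  k=19, i=2, p=4

Final answer: 19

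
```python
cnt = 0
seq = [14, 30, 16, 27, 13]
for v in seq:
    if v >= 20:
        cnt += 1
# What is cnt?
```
Trace:
  cnt=0
  cnt=0, v=14
  cnt=1, v=30
  cnt=1, v=16
  cnt=2, v=27
  cnt=2, v=13

Final answer: 2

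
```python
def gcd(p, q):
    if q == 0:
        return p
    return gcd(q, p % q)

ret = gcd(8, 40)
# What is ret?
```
Call trace:
gcd(p=8, q=40)
  gcd(p=40, q=8)
    gcd(p=8, q=0)
    -> return 8
  -> return 8
-> return 8

Final answer: 8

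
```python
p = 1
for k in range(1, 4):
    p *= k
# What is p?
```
Trace:
  p=1
  p=1, k=1
  p=2, k=2
  p=6, k=3

Final answer: 6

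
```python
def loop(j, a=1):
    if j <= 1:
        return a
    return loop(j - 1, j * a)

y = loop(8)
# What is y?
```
Call trace:
loop(j=8, a=1)
  loop(j=7, a=8)
    loop(j=6, a=56)
      loop(j=5, a=336)
        loop(j=4, a=1680)
          loop(j=3, a=6720)
            loop(j=2, a=20160)
              loop(j=1, a=40320)
              -> return 40320
            -> return 40320
          -> return 40320
        -> return 40320
      -> return 40320
    -> return 40320
  -> return 40320
-> return 40320

Final answer: 40320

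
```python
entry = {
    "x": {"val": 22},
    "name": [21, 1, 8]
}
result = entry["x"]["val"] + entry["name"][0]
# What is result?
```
Trace:
  entry={'x': {'val': 22}, 'name': [21, 1, 8]}
  entry={'x': {'val': 22}, 'name': [21, 1, 8]}, result=43

Final answer: 43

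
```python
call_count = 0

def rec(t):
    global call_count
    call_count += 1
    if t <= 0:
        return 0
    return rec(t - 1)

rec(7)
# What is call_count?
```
Call trace:
rec(t=7)
  rec(t=6)
    rec(t=5)
      rec(t=4)
        rec(t=3)
          rec(t=2)
            rec(t=1)
              rec(t=0)
              -> return 0
            -> return 0
          -> return 0
        -> return 0
      -> return 0
    -> return 0
  -> return 0
-> return 0

call_count is incremented once per call. rec is entered once for each t = 7, 6, 5, 4, 3, 2, 1, 0 (the t <= 0 call returns without recursing), i.e. 7 + 1 calls.
call_count = 8

Final answer: 8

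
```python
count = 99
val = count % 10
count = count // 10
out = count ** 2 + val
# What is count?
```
Trace:
  count=99
  count=99, val=9
  count=9, val=9
  count=9, val=9, out=90

Final answer: 9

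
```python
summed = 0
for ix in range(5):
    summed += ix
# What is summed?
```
Trace:
  summed=0
  summed=0, ix=0
  summed=1, ix=1
  summed=3, ix=2
  summed=6, ix=3
  summed=10, ix=4

Final answer: 10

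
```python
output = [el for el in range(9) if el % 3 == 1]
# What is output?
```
Trace:
  el=0
  el=1
  el=2
  el=3
  el=4
  el=5
  el=6
  el=7
  el=8
  output=[1, 4, 7]

Final answer: [1, 4, 7]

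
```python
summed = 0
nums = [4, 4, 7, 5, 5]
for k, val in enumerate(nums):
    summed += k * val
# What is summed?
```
Trace:
  summed=0
  summed=0, k=0, val=4
  summed=4, k=1, val=4
  summed=18, k=2, val=7
  summed=33, k=3, val=5
  summed=53, k=4, val=5

Final answer: 53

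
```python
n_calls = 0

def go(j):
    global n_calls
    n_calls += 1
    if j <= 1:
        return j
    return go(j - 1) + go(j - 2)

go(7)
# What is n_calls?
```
Call trace (a repeated sub-call is expanded the first time; later identical calls just restate its return value):
go(j=7)
  go(j=6)
    go(j=5)
      go(j=4)
        go(j=3)
          go(j=2)
            go(j=1)
            -> return 1
            go(j=0)
            -> return 0
          -> return 1
          go(j=1)
          -> return 1
        -> return 2
        go(j=2) -> return 1  (same call as traced above)
      -> return 3
      go(j=3) -> return 2  (same call as traced above)
    -> return 5
    go(j=4) -> return 3  (same call as traced above)
  -> return 8
  go(j=5) -> return 5  (same call as traced above)
-> return 13

n_calls is incremented once per call, so count the calls in each subtree. Let C(j) = number of calls made by go(j).
C(0) = C(1) = 1 (base case, no recursion); C(j) = 1 + C(j - 1) + C(j - 2) otherwise.
C(2) = 1 + C(1) + C(0) = 1 + 1 + 1 = 3
C(3) = 1 + C(2) + C(1) = 1 + 3 + 1 = 5
C(4) = 1 + C(3) + C(2) = 1 + 5 + 3 = 9
C(5) = 1 + C(4) + C(3) = 1 + 9 + 5 = 15
C(6) = 1 + C(5) + C(4) = 1 + 15 + 9 = 25
C(7) = 1 + C(6) + C(5) = 1 + 25 + 15 = 41
n_calls = C(7) = 41

Final answer: 41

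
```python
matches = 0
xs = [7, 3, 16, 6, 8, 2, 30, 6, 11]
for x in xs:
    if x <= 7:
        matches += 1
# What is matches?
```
Trace:
  matches=0
  matches=1, x=7
  matches=2, x=3
  matches=2, x=16
  matches=3, x=6
  matches=3, x=8
  matches=4, x=2
  matches=4, x=30
  matches=5, x=6
  matches=5, x=11

Final answer: 5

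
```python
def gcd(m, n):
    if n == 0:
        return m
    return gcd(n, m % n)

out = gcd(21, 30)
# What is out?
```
Call trace:
gcd(m=21, n=30)
  gcd(m=30, n=21)
    gcd(m=21, n=9)
      gcd(m=9, n=3)
        gcd(m=3, n=0)
        -> return 3
      -> return 3
    -> return 3
  -> return 3
-> return 3

Final answer: 3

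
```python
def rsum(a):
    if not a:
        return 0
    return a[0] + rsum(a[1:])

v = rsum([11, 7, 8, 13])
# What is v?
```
Call trace:
rsum(a=[11, 7, 8, 13])
  rsum(a=[7, 8, 13])
    rsum(a=[8, 13])
      rsum(a=[13])
        rsum(a=[])
        -> return 0
      -> return 13
    -> return 21
  -> return 28
-> return 39

Final answer: 39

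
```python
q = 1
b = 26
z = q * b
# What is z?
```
Trace:
  q=1
  q=1, b=26
  q=1, b=26, z=26

Final answer: 26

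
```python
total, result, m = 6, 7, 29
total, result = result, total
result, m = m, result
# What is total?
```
Trace:
  total=6, result=7, m=29
  total=7, result=6, m=29
  total=7, result=29, m=6

Final answer: 7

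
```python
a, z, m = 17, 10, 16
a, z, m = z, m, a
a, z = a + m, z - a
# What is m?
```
Trace:
  a=17, z=10, m=16
  a=10, z=16, m=17
  a=27, z=6, m=17

Final answer: 17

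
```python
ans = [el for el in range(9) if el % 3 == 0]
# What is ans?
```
Trace:
  el=0
  el=1
  el=2
  el=3
  el=4
  el=5
  el=6
  el=7
  el=8
  ans=[0, 3, 6]

Final answer: [0, 3, 6]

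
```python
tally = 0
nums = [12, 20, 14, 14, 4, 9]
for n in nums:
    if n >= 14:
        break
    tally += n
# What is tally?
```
Trace:
  tally=0
  tally=12, n=12
  tally=12, n=20

Final answer: 12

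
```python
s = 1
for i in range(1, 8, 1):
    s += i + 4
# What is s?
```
Trace:
  s=1
  s=6, i=1
  s=12, i=2
  s=19, i=3
  s=27, i=4
  s=36, i=5
  s=46, i=6
  s=57, i=7

Final answer: 57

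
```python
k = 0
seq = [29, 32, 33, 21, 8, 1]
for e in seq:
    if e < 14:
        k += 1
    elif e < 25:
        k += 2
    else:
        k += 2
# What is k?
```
Trace:
  k=0
  k=2, e=29
  k=4, e=32
  k=6, e=33
  k=8, e=21
  k=9, e=8
  k=10, e=1

Final answer: 10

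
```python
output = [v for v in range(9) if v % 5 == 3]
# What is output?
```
Trace:
  v=0
  v=1
  v=2
  v=3
  v=4
  v=5
  v=6
  v=7
  v=8
  output=[3, 8]

Final answer: [3, 8]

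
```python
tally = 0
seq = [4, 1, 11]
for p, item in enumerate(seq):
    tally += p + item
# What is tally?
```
Trace:
  tally=0
  tally=4, p=0, item=4
  tally=6, p=1, item=1
  tally=19, p=2, item=11

Final answer: 19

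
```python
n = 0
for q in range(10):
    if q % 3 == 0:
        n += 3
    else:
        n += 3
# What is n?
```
Trace:
  n=0
  n=3, q=0
  n=6, q=1
  n=9, q=2
  n=12, q=3
  n=15, q=4
  n=18, q=5
  n=21, q=6
  n=24, q=7
  n=27, q=8
  n=30, q=9

Final answer: 30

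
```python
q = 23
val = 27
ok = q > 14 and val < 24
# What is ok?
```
Trace:
  q=23
  q=23, val=27
  q=23, val=27, ok=False

Final answer: False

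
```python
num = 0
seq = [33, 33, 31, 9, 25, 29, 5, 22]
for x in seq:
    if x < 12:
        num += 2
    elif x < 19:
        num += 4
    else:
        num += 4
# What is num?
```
Trace:
  num=0
  num=4, x=33
  num=8, x=33
  num=12, x=31
  num=14, x=9
  num=18, x=25
  num=22, x=29
  num=24, x=5
  num=28, x=22

Final answer: 28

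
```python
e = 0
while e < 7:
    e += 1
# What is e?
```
Trace:
  e=0
  e=1
  e=2
  e=3
  e=4
  e=5
  e=6
  e=7

Final answer: 7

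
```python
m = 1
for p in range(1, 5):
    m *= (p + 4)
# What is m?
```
Trace:
  m=1
  m=5, p=1
  m=30, p=2
  m=210, p=3
  m=1680, p=4

Final answer: 1680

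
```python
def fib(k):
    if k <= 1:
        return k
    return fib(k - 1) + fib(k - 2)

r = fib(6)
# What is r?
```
Call trace (a repeated sub-call is expanded the first time; later identical calls just restate its return value):
fib(k=6)
  fib(k=5)
    fib(k=4)
      fib(k=3)
        fib(k=2)
          fib(k=1)
          -> return 1
          fib(k=0)
          -> return 0
        -> return 1
        fib(k=1)
        -> return 1
      -> return 2
      fib(k=2) -> return 1  (same call as traced above)
    -> return 3
    fib(k=3) -> return 2  (same call as traced above)
  -> return 5
  fib(k=4) -> return 3  (same call as traced above)
-> return 8

Final answer: 8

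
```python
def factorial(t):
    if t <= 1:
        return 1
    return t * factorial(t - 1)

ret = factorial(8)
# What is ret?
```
Call trace:
factorial(t=8)
  factorial(t=7)
    factorial(t=6)
      factorial(t=5)
        factorial(t=4)
          factorial(t=3)
            factorial(t=2)
              factorial(t=1)
              -> return 1
            -> return 2
          -> return 6
        -> return 24
      -> return 120
    -> return 720
  -> return 5040
-> return 40320

Final answer: 40320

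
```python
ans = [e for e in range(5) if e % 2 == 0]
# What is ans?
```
Trace:
  e=0
  e=1
  e=2
  e=3
  e=4
  ans=[0, 2, 4]

Final answer: [0, 2, 4]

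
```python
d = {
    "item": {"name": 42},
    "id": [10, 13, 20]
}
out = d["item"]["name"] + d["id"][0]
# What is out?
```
Trace:
  d={'item': {'name': 42}, 'id': [10, 13, 20]}
  d={'item': {'name': 42}, 'id': [10, 13, 20]}, out=52

Final answer: 52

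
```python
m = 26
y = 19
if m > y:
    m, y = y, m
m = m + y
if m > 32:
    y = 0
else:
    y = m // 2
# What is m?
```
Trace:
  m=26
  m=26, y=19
  m=19, y=26
  m=45, y=26
  m=45, y=0

Final answer: 45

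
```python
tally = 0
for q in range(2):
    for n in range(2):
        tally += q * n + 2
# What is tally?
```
Trace:
  tally=0
  tally=2, q=0, n=0
  tally=4, q=0, n=1
  tally=6, q=1, n=0
  tally=9, q=1, n=1

Final answer: 9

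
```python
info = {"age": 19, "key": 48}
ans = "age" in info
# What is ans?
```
Trace:
  info={'age': 19, 'key': 48}
  info={'age': 19, 'key': 48}, ans=True

Final answer: True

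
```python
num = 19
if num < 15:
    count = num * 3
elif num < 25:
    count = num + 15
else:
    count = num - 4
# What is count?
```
Trace:
  num=19
  num=19, count=34

Final answer: 34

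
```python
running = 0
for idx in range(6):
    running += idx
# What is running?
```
Trace:
  running=0
  running=0, idx=0
  running=1, idx=1
  running=3, idx=2
  running=6, idx=3
  running=10, idx=4
  running=15, idx=5

Final answer: 15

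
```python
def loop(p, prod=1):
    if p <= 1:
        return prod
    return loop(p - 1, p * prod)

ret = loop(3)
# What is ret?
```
Call trace:
loop(p=3, prod=1)
  loop(p=2, prod=3)
    loop(p=1, prod=6)
    -> return 6
  -> return 6
-> return 6

Final answer: 6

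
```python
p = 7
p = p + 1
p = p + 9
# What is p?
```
Trace:
  p=7
  p=8
  p=17

Final answer: 17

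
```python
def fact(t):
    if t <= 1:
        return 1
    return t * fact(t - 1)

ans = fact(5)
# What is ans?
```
Call trace:
fact(t=5)
  fact(t=4)
    fact(t=3)
      fact(t=2)
        fact(t=1)
        -> return 1
      -> return 2
    -> return 6
  -> return 24
-> return 120

Final answer: 120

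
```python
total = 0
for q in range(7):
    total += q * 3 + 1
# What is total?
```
Trace:
  total=0
  total=1, q=0
  total=5, q=1
  total=12, q=2
  total=22, q=3
  total=35, q=4
  total=51, q=5
  total=70, q=6

Final answer: 70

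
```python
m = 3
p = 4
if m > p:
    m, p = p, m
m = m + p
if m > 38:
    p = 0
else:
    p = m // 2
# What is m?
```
Trace:
  m=3
  m=3, p=4
  m=3, p=4
  m=7, p=4
  m=7, p=3

Final answer: 7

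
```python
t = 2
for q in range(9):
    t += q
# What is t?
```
Trace:
  t=2
  t=2, q=0
  t=3, q=1
  t=5, q=2
  t=8, q=3
  t=12, q=4
  t=17, q=5
  t=23, q=6
  t=30, q=7
  t=38, q=8

Final answer: 38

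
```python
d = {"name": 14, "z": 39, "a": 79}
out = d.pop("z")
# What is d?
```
Trace:
  d={'name': 14, 'z': 39, 'a': 79}
  d={'name': 14, 'a': 79}, out=39

Final answer: {'name': 14, 'a': 79}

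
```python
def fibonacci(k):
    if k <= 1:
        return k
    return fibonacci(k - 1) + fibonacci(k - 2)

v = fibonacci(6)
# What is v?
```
Call trace (a repeated sub-call is expanded the first time; later identical calls just restate its return value):
fibonacci(k=6)
  fibonacci(k=5)
    fibonacci(k=4)
      fibonacci(k=3)
        fibonacci(k=2)
          fibonacci(k=1)
          -> return 1
          fibonacci(k=0)
          -> return 0
        -> return 1
        fibonacci(k=1)
        -> return 1
      -> return 2
      fibonacci(k=2) -> return 1  (same call as traced above)
    -> return 3
    fibonacci(k=3) -> return 2  (same call as traced above)
  -> return 5
  fibonacci(k=4) -> return 3  (same call as traced above)
-> return 8

Final answer: 8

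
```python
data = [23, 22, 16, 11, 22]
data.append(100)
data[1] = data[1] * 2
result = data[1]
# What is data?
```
Trace:
  data=[23, 22, 16, 11, 22]
  data=[23, 22, 16, 11, 22, 100]
  data=[23, 44, 16, 11, 22, 100]
  data=[23, 44, 16, 11, 22, 100], result=44

Final answer: [23, 44, 16, 11, 22, 100]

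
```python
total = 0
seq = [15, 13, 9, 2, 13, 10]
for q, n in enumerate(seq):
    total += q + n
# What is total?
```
Trace:
  total=0
  total=15, q=0, n=15
  total=29, q=1, n=13
  total=40, q=2, n=9
  total=45, q=3, n=2
  total=62, q=4, n=13
  total=77, q=5, n=10

Final answer: 77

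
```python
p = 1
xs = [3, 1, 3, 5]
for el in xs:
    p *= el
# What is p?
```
Trace:
  p=1
  p=3, el=3
  p=3, el=1
  p=9, el=3
  p=45, el=5

Final answer: 45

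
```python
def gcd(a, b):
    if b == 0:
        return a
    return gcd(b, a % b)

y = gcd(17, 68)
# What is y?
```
Call trace:
gcd(a=17, b=68)
  gcd(a=68, b=17)
    gcd(a=17, b=0)
    -> return 17
  -> return 17
-> return 17

Final answer: 17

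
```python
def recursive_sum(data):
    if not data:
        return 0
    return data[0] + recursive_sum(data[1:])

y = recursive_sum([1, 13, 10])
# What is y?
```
Call trace:
recursive_sum(data=[1, 13, 10])
  recursive_sum(data=[13, 10])
    recursive_sum(data=[10])
      recursive_sum(data=[])
      -> return 0
    -> return 10
  -> return 23
-> return 24

Final answer: 24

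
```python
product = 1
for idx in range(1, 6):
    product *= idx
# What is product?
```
Trace:
  product=1
  product=1, idx=1
  product=2, idx=2
  product=6, idx=3
  product=24, idx=4
  product=120, idx=5

Final answer: 120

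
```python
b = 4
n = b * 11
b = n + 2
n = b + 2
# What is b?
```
Trace:
  b=4
  b=4, n=44
  b=46, n=44
  b=46, n=48

Final answer: 46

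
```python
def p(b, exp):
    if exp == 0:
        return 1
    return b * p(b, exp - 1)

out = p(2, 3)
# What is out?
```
Call trace:
p(b=2, exp=3)
  p(b=2, exp=2)
    p(b=2, exp=1)
      p(b=2, exp=0)
      -> return 1
    -> return 2
  -> return 4
-> return 8

Final answer: 8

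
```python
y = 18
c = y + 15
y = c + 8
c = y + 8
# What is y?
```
Trace:
  y=18
  y=18, c=33
  y=41, c=33
  y=41, c=49

Final answer: 41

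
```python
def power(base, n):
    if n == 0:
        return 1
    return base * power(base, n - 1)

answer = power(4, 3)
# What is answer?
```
Call trace:
power(base=4, n=3)
  power(base=4, n=2)
    power(base=4, n=1)
      power(base=4, n=0)
      -> return 1
    -> return 4
  -> return 16
-> return 64

Final answer: 64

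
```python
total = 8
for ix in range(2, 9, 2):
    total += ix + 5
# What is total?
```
Trace:
  total=8
  total=15, ix=2
  total=24, ix=4
  total=35, ix=6
  total=48, ix=8

Final answer: 48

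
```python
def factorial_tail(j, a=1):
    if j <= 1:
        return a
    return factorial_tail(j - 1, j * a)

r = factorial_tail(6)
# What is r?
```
Call trace:
factorial_tail(j=6, a=1)
  factorial_tail(j=5, a=6)
    factorial_tail(j=4, a=30)
      factorial_tail(j=3, a=120)
        factorial_tail(j=2, a=360)
          factorial_tail(j=1, a=720)
          -> return 720
        -> return 720
      -> return 720
    -> return 720
  -> return 720
-> return 720

Final answer: 720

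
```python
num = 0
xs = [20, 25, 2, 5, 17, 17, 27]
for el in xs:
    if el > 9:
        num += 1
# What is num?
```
Trace:
  num=0
  num=1, el=20
  num=2, el=25
  num=2, el=2
  num=2, el=5
  num=3, el=17
  num=4, el=17
  num=5, el=27

Final answer: 5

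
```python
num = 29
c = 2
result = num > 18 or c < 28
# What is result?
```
Trace:
  num=29
  num=29, c=2
  num=29, c=2, result=True

Final answer: True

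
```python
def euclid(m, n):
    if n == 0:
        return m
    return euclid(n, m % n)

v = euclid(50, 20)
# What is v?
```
Call trace:
euclid(m=50, n=20)
  euclid(m=20, n=10)
    euclid(m=10, n=0)
    -> return 10
  -> return 10
-> return 10

Final answer: 10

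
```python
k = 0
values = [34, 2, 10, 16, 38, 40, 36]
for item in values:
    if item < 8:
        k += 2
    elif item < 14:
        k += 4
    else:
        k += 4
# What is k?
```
Trace:
  k=0
  k=4, item=34
  k=6, item=2
  k=10, item=10
  k=14, item=16
  k=18, item=38
  k=22, item=40
  k=26, item=36

Final answer: 26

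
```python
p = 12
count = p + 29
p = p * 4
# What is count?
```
Trace:
  p=12
  p=12, count=41
  p=48, count=41

Final answer: 41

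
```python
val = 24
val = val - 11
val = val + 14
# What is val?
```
Trace:
  val=24
  val=13
  val=27

Final answer: 27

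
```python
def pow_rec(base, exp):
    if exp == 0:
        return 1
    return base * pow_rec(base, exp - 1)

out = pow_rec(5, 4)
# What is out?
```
Call trace:
pow_rec(base=5, exp=4)
  pow_rec(base=5, exp=3)
    pow_rec(base=5, exp=2)
      pow_rec(base=5, exp=1)
        pow_rec(base=5, exp=0)
        -> return 1
      -> return 5
    -> return 25
  -> return 125
-> return 625

Final answer: 625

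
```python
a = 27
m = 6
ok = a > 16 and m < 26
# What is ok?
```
Trace:
  a=27
  a=27, m=6
  a=27, m=6, ok=True

Final answer: True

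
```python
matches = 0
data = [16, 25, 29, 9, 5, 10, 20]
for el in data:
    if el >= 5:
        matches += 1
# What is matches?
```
Trace:
  matches=0
  matches=1, el=16
  matches=2, el=25
  matches=3, el=29
  matches=4, el=9
  matches=5, el=5
  matches=6, el=10
  matches=7, el=20

Final answer: 7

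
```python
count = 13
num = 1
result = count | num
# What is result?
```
Trace:
  count=13
  count=13, num=1
  count=13, num=1, result=13

Final answer: 13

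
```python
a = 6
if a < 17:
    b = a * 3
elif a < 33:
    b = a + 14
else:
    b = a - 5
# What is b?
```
Trace:
  a=6
  a=6, b=18

Final answer: 18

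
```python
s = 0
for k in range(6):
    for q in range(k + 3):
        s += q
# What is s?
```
Trace:
  s=0
  s=0, k=0, q=0
  s=1, k=0, q=1
  s=3, k=0, q=2
  s=3, k=1, q=0
  s=4, k=1, q=1
  s=6, k=1, q=2
  s=9, k=1, q=3
  s=9, k=2, q=0
  s=10, k=2, q=1
  s=12, k=2, q=2
  s=15, k=2, q=3
  s=19, k=2, q=4
  s=19, k=3, q=0
  s=20, k=3, q=1
  s=22, k=3, q=2
  s=25, k=3, q=3
  s=29, k=3, q=4
  s=34, k=3, q=5
  s=34, k=4, q=0
  s=35, k=4, q=1
  s=37, k=4, q=2
  s=40, k=4, q=3
  s=44, k=4, q=4
  s=49, k=4, q=5
  s=55, k=4, q=6
  s=55, k=5, q=0
  s=56, k=5, q=1
  s=58, k=5, q=2
  s=61, k=5, q=3
  s=65, k=5, q=4
  s=70, k=5, q=5
  s=76, k=5, q=6
  s=83, k=5, q=7

Final answer: 83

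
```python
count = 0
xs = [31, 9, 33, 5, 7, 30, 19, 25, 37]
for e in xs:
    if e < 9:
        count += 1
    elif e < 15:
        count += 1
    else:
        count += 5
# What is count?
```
Trace:
  count=0
  count=5, e=31
  count=6, e=9
  count=11, e=33
  count=12, e=5
  count=13, e=7
  count=18, e=30
  count=23, e=19
  count=28, e=25
  count=33, e=37

Final answer: 33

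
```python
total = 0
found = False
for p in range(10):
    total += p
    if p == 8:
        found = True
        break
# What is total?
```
Trace:
  total=0
  total=0, found=False
  total=0, found=False, p=0
  total=1, found=False, p=1
  total=3, found=False, p=2
  total=6, found=False, p=3
  total=10, found=False, p=4
  total=15, found=False, p=5
  total=21, found=False, p=6
  total=28, found=False, p=7
  total=36, found=True, p=8

Final answer: 36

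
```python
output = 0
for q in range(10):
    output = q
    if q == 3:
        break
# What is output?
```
Trace:
  output=0
  output=0, q=0
  output=1, q=1
  output=2, q=2
  output=3, q=3

Final answer: 3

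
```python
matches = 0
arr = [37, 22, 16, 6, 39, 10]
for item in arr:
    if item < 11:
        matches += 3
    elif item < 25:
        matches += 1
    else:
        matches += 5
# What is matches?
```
Trace:
  matches=0
  matches=5, item=37
  matches=6, item=22
  matches=7, item=16
  matches=10, item=6
  matches=15, item=39
  matches=18, item=10

Final answer: 18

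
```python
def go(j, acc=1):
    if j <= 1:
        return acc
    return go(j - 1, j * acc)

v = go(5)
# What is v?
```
Call trace:
go(j=5, acc=1)
  go(j=4, acc=5)
    go(j=3, acc=20)
      go(j=2, acc=60)
        go(j=1, acc=120)
        -> return 120
      -> return 120
    -> return 120
  -> return 120
-> return 120

Final answer: 120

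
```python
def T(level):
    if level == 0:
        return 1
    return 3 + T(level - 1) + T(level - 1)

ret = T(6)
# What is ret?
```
Call trace (a repeated sub-call is expanded the first time; later identical calls just restate its return value):
T(level=6)
  T(level=5)
    T(level=4)
      T(level=3)
        T(level=2)
          T(level=1)
            T(level=0)
            -> return 1
            T(level=0)
            -> return 1
          -> return 5
          T(level=1) -> return 5  (same call as traced above)
        -> return 13
        T(level=2) -> return 13  (same call as traced above)
      -> return 29
      T(level=3) -> return 29  (same call as traced above)
    -> return 61
    T(level=4) -> return 61  (same call as traced above)
  -> return 125
  T(level=5) -> return 125  (same call as traced above)
-> return 253

Final answer: 253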